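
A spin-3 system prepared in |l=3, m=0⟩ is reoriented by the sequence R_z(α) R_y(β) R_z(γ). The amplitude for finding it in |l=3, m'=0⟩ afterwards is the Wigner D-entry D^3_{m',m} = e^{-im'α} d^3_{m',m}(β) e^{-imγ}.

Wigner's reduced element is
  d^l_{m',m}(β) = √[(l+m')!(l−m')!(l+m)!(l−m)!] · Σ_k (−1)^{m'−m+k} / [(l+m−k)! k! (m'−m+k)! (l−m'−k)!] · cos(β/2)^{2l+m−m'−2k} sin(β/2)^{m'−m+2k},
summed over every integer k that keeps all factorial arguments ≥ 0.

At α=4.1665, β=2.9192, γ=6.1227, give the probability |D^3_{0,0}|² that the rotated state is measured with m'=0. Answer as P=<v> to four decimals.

P=0.7340

Split into d^3_{0,0}(β=2.9192) × two z-phases.
Half-angle: c=0.110967, s=0.993824. N=√(6·6·6·6)=36.000000
Admissible k: 0..3 (factorial args all ≥0)
  k=0: (−1)^0·36.0000/(36)·0.1110^6·0.9938^0 = +0.000002
  k=1: (−1)^1·36.0000/(4)·0.1110^4·0.9938^2 = -0.001348
  k=2: (−1)^2·36.0000/(4)·0.1110^2·0.9938^4 = +0.108111
  k=3: (−1)^3·36.0000/(36)·0.1110^0·0.9938^6 = -0.963512
d^3_{0,0}(2.9192) = +0.000002 -0.001348 +0.108111 -0.963512 = -0.856747
|D^3_{0,0}|² = |d^3_{0,0}(β)|² = (-0.856747)² = 0.734015 (the z-rotation phases have unit modulus)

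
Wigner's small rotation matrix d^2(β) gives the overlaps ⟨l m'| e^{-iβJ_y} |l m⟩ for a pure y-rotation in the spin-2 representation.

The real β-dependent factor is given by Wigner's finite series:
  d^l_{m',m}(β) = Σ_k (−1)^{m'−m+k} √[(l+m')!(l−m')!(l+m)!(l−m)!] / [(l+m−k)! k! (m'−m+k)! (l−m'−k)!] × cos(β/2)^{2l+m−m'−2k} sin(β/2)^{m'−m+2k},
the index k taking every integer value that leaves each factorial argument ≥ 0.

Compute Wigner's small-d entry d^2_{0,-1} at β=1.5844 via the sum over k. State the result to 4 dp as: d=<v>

d=0.0167

d^2_{0,-1}(β=1.5844) via Wigner's sum:
Half-angle: c=0.702281, s=0.711900. N=√(2·2·1·6)=4.898979
k∈{0,1} keeps every argument non-negative
  k=0: (−1)^1·4.8990/(2)·0.7023^3·0.7119^1 = -0.603986
  k=1: (−1)^2·4.8990/(2)·0.7023^1·0.7119^3 = +0.620645
d^2_{0,-1}(1.5844) = -0.603986 +0.620645 = +0.016659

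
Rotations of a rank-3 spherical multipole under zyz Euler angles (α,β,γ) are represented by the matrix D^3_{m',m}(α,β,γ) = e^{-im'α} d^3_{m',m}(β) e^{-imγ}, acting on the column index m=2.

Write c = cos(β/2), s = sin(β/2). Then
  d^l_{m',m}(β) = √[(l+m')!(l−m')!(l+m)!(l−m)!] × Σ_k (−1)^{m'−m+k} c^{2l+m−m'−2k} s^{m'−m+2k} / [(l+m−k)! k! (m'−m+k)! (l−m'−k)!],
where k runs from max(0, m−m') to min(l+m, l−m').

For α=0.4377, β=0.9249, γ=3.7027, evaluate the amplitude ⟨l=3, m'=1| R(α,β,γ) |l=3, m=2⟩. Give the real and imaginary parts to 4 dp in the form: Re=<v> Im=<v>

Split into d^3_{1,2}(β=0.9249) × two z-phases.
With c≡cos(β/2)=0.894962 and s≡sin(β/2)=0.446142, N=[24·2·120·1]^{1/2}=75.894664
Admissible k: 1..2 (factorial args all ≥0)
  k=1: (−1)^0·75.8947/(24)·0.8950^5·0.4461^1 = +0.810021
  k=2: (−1)^1·75.8947/(12)·0.8950^3·0.4461^3 = -0.402591
d^3_{1,2}(0.9249) = +0.810021 -0.402591 = +0.407431
Phases: e^{-i·(1)·0.4377}=+0.905729-0.423857i, e^{-i·(2)·3.7027}=+0.433688-0.901063i ⇒ D=+0.004433-0.407407i

Re=0.0044 Im=-0.4074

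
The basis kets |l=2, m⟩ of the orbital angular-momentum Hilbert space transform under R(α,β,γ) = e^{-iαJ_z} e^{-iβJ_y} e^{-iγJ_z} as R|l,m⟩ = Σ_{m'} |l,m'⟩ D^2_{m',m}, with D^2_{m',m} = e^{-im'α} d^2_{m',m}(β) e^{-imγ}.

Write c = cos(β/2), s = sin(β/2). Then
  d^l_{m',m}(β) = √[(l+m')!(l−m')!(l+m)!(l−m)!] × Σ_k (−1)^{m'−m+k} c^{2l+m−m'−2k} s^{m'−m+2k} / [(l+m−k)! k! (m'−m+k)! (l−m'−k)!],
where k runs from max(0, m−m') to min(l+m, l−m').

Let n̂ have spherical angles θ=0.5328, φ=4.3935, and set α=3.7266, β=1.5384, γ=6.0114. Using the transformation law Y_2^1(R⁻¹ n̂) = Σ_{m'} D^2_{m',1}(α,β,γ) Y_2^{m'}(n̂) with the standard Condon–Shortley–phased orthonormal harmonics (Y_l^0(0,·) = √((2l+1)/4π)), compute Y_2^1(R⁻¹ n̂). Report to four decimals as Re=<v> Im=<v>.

Need the full column D^2_{m',1} for m'=−2..2 at α=3.7266, β=1.5384, γ=6.0114.
cos(β/2)=0.718467, sin(β/2)=0.695561
d^2_{-2,1}: single k=3 term ⇒ +0.483551;  D = +0.062203+0.479533i
d^2_{-1,1}: k∈[2..3] ⇒ +0.749213 -0.234067 = +0.515146;  D = -0.337351-0.389320i
d^2_{0,1}: k∈[1..2] ⇒ +0.631876 -0.592226 = +0.039649;  D = +0.038194+0.010644i
d^2_{1,1}: k∈[0..1] ⇒ +0.266458 -0.749213 = -0.482756;  D = +0.459267-0.148749i
d^2_{2,1}: single k=0 term ⇒ -0.515924;  D = -0.321419+0.403569i
Y_2^{m'}(θ=0.5328,φ=4.3935) and Σ D·Y over m':
  (+0.0622+0.4795i)·(-0.0801-0.0593i)  (-0.3374-0.3893i)·(-0.1060+0.3210i)  (+0.0382+0.0106i)·(+0.3867+0.0000i)  (+0.4593-0.1487i)·(+0.1060+0.3210i)  (-0.3214+0.4036i)·(-0.0801+0.0593i)
Y_2^1(R⁻¹ n̂) = +0.297161-0.024733i

Re=0.2972 Im=-0.0247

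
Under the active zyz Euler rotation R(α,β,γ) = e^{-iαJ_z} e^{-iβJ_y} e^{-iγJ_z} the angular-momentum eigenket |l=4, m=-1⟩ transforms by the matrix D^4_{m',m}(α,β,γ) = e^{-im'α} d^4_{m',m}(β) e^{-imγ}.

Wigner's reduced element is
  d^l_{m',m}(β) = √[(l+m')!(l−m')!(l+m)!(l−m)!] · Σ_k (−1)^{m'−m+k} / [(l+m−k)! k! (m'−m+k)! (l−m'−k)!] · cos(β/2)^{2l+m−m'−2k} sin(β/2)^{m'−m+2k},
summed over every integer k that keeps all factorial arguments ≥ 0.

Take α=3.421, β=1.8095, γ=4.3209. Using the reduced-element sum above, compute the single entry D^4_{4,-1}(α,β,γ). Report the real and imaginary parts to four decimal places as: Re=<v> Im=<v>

Split into d^4_{4,-1}(β=1.8095) × two z-phases.
Half-angle: c=0.617882, s=0.786271. N=√(40320·1·6·120)=5387.986637
k: max(0,(-1)−(4))=0 … min(4+(-1),4−(4))=0
  k=0: (−1)^5·5387.9866/(720)·0.6179^3·0.7863^5 = -0.530483
d^4_{4,-1}(1.8095) = -0.530483
D = (+0.437815-0.899065i)·(-0.530483)·(-0.381565-0.924342i) = +0.529474+0.032698i

Re=0.5295 Im=0.0327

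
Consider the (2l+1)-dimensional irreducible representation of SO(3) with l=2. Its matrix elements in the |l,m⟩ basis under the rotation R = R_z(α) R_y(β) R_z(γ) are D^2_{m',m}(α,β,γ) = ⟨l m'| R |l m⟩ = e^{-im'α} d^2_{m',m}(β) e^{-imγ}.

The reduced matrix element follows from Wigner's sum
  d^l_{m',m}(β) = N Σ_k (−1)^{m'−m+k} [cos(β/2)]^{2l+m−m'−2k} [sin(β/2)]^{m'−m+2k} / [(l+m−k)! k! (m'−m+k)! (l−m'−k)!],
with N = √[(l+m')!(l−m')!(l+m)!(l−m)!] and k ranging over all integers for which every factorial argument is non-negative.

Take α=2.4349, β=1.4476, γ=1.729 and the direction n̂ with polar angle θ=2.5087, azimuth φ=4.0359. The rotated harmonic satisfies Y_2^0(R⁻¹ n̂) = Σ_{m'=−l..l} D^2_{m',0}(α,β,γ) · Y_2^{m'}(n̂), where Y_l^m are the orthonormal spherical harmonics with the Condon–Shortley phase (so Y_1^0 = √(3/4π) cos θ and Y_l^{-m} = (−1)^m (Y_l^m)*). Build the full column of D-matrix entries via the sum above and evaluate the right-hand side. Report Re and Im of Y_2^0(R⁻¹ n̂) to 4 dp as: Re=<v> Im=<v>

Need the full column D^2_{m',0} for m'=−2..2 at α=2.4349, β=1.4476, γ=1.729.
cos(β/2)=0.749295, sin(β/2)=0.662237
d^2_{-2,0}: single k=2 term ⇒ +0.603125;  D = +0.094547-0.595668i
d^2_{-1,0}: k∈[1..2] ⇒ +0.682412 -0.533050 = +0.149362;  D = -0.113592+0.096984i
d^2_{0,0}: k∈[0..2] ⇒ +0.315218 -0.984899 +0.192333 = -0.477349;  D = -0.477349+0.000000i
d^2_{1,0}: k∈[0..1] ⇒ -0.682412 +0.533050 = -0.149362;  D = +0.113592+0.096984i
d^2_{2,0}: single k=0 term ⇒ +0.603125;  D = +0.094547+0.595668i
Y_2^{m'}(θ=2.5087,φ=4.0359) and Σ D·Y over m':
  (+0.0945-0.5957i)·(-0.0292-0.1319i)  (-0.1136+0.0970i)·(+0.2307-0.2873i)  (-0.4773+0.0000i)·(+0.2998+0.0000i)  (+0.1136+0.0970i)·(-0.2307-0.2873i)  (+0.0945+0.5957i)·(-0.0292+0.1319i)
Y_2^0(R⁻¹ n̂) = -0.302481-0.000000i

Re=-0.3025 Im=0.0000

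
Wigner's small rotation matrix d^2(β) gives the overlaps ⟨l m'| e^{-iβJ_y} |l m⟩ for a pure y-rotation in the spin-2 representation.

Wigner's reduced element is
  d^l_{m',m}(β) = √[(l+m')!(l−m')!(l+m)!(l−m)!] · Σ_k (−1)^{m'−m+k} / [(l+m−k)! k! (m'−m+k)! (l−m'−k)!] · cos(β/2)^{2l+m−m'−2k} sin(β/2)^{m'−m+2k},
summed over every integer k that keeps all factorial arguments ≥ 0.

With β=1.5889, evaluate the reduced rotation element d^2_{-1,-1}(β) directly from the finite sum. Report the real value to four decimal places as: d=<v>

d^2_{-1,-1}(β=1.5889) via Wigner's sum:
With c≡cos(β/2)=0.700677 and s≡sin(β/2)=0.713478, N=[1·6·1·6]^{1/2}=6.000000
Admissible k: 0..1 (factorial args all ≥0)
  k=0: (−1)^0·6.0000/(6)·0.7007^4·0.7135^0 = +0.241031
  k=1: (−1)^1·6.0000/(2)·0.7007^2·0.7135^2 = -0.749754
d^2_{-1,-1}(1.5889) = +0.241031 -0.749754 = -0.508724

d=-0.5087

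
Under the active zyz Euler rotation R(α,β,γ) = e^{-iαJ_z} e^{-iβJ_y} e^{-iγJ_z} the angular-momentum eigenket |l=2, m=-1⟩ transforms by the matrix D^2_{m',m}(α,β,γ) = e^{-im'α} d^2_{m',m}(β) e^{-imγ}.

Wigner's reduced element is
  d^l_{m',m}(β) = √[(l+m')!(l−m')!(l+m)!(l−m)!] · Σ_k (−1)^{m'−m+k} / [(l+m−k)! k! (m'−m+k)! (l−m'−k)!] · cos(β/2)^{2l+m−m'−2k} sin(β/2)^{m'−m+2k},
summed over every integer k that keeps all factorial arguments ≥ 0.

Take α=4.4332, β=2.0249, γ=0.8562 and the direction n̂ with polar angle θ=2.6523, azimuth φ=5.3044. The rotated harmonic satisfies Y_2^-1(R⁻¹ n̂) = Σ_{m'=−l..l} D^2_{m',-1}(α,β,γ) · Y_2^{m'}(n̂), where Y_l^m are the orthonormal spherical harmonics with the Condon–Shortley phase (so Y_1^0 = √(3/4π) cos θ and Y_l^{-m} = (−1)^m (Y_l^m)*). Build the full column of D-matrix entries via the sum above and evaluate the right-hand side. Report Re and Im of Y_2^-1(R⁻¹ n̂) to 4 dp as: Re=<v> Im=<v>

Re=0.3587 Im=0.1340

Need the full column D^2_{m',-1} for m'=−2..2 at α=4.4332, β=2.0249, γ=0.8562.
cos(β/2)=0.529784, sin(β/2)=0.848132
d^2_{-2,-1}: single k=1 term ⇒ +0.252227;  D = -0.241123-0.074013i
d^2_{-1,-1}: k∈[0..1] ⇒ +0.078776 -0.605685 = -0.526909;  D = -0.287440+0.441600i
d^2_{0,-1}: k∈[0..1] ⇒ -0.308913 +0.791709 = +0.482796;  D = +0.316382+0.364684i
d^2_{1,-1}: k∈[0..1] ⇒ +0.605685 -0.517433 = +0.088252;  D = -0.080018+0.037223i
d^2_{2,-1}: single k=0 term ⇒ -0.646428;  D = +0.100574+0.638556i
Y_2^{m'}(θ=2.6523,φ=5.3044) and Σ D·Y over m':
  (-0.2411-0.0740i)·(-0.0322+0.0790i)  (-0.2874+0.4416i)·(-0.1788-0.2660i)  (+0.3164+0.3647i)·(+0.4218+0.0000i)  (-0.0800+0.0372i)·(+0.1788-0.2660i)  (+0.1006+0.6386i)·(-0.0322-0.0790i)
Y_2^-1(R⁻¹ n̂) = +0.358717+0.134045i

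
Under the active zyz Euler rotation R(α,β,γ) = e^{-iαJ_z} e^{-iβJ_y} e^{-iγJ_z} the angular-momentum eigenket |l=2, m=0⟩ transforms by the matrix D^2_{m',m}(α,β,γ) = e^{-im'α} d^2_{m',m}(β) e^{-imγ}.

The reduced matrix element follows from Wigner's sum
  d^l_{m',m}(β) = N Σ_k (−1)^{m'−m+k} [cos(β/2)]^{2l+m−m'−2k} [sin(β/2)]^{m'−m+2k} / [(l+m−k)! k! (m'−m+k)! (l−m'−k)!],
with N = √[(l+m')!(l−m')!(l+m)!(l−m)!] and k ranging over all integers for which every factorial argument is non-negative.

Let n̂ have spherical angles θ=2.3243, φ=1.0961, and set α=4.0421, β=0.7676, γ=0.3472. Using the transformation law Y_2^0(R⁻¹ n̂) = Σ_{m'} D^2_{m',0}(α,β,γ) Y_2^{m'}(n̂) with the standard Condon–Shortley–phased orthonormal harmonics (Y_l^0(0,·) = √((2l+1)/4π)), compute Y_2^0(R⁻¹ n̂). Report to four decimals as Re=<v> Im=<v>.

Re=0.6103 Im=0.0000

Need the full column D^2_{m',0} for m'=−2..2 at α=4.0421, β=0.7676, γ=0.3472.
cos(β/2)=0.927248, sin(β/2)=0.374447
d^2_{-2,0}: single k=2 term ⇒ +0.295289;  D = -0.067382+0.287499i
d^2_{-1,0}: k∈[1..2] ⇒ +0.731230 -0.119245 = +0.611985;  D = -0.380172-0.479577i
d^2_{0,0}: k∈[0..2] ⇒ +0.739238 -0.482206 +0.019659 = +0.276692;  D = +0.276692+0.000000i
d^2_{1,0}: k∈[0..1] ⇒ -0.731230 +0.119245 = -0.611985;  D = +0.380172-0.479577i
d^2_{2,0}: single k=0 term ⇒ +0.295289;  D = -0.067382-0.287499i
Y_2^{m'}(θ=2.3243,φ=1.0961) and Σ D·Y over m':
  (-0.0674+0.2875i)·(-0.1196-0.1670i)  (-0.3802-0.4796i)·(-0.1762+0.3429i)  (+0.2767+0.0000i)·(+0.1275+0.0000i)  (+0.3802-0.4796i)·(+0.1762+0.3429i)  (-0.0674-0.2875i)·(-0.1196+0.1670i)
Y_2^0(R⁻¹ n̂) = +0.610286+0.000000i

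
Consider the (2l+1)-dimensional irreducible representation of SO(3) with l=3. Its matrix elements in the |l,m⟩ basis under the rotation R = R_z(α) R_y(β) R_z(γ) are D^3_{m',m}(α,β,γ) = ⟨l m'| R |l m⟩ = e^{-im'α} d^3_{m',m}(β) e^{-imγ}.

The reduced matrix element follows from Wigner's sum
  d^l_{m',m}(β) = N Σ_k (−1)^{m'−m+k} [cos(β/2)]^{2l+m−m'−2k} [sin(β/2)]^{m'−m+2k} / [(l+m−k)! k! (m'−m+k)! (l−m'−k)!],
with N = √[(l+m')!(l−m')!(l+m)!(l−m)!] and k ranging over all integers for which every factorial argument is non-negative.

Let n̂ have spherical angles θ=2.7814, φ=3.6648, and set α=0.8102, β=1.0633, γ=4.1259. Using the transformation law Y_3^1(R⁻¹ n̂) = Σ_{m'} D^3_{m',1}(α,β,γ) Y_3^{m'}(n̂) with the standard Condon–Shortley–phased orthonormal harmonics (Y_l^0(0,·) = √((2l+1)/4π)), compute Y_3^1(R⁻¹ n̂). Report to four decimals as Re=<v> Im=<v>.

Need the full column D^3_{m',1} for m'=−3..3 at α=0.8102, β=1.0633, γ=4.1259.
cos(β/2)=0.861972, sin(β/2)=0.506956
d^3_{-3,1}: single k=4 term ⇒ +0.190070;  D = -0.023603-0.188599i
d^3_{-2,1}: k∈[3..4] ⇒ +0.527741 -0.091274 = +0.436467;  D = -0.351104-0.259286i
d^3_{-1,1}: k∈[2..4] ⇒ +0.851264 -0.392607 +0.016976 = +0.475633;  D = -0.468442+0.082393i
d^3_{0,1}: k∈[1..3] ⇒ +0.835654 -0.867167 +0.099985 = +0.068472;  D = -0.037895+0.057030i
d^3_{1,1}: k∈[0..2] ⇒ +0.410165 -1.135019 +0.294455 = -0.430399;  D = -0.095484-0.419674i
d^3_{2,1}: k∈[0..1] ⇒ -0.762844 +0.527741 = -0.235103;  D = -0.202026-0.120246i
d^3_{3,1}: single k=0 term ⇒ +0.549489;  D = +0.529093-0.148321i
Y_3^{m'}(θ=2.7814,φ=3.6648) and Σ D·Y over m':
  (-0.0236-0.1886i)·(-0.0000+0.0183i)  (-0.3511-0.2593i)·(-0.0595+0.1028i)  (-0.4684+0.0824i)·(-0.3334+0.1923i)  (-0.0379+0.0570i)·(-0.4815+0.0000i)  (-0.0955-0.4197i)·(+0.3334+0.1923i)  (-0.2020-0.1202i)·(-0.0595-0.1028i)  (+0.5291-0.1483i)·(+0.0000+0.0183i)
Y_3^1(R⁻¹ n̂) = +0.260818-0.286813i

Re=0.2608 Im=-0.2868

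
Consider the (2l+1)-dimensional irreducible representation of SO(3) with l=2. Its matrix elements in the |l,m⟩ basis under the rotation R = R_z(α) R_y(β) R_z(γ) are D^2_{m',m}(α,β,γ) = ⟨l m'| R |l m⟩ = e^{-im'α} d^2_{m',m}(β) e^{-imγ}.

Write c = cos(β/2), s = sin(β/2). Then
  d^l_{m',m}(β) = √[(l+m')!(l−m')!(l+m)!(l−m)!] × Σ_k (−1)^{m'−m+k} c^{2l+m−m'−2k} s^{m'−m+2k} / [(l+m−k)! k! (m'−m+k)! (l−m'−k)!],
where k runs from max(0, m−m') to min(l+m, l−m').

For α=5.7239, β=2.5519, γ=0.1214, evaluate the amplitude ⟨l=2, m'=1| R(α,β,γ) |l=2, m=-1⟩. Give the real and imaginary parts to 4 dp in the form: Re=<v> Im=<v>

First d^2_{1,-1}(β=2.5519), then the phase factors e^{-i(1)α} and e^{-i(-1)γ}:
With c≡cos(β/2)=0.290593 and s≡sin(β/2)=0.956847, N=[6·1·1·6]^{1/2}=6.000000
k: max(0,(-1)−(1))=0 … min(2+(-1),2−(1))=1
  k=0: (−1)^2·6.0000/(2)·0.2906^2·0.9568^2 = +0.231940
  k=1: (−1)^3·6.0000/(6)·0.2906^0·0.9568^4 = -0.838242
d^2_{1,-1}(2.5519) = +0.231940 -0.838242 = -0.606302
Attach z-rotation phases: D = e^{-i(1)(5.7239)}·(-0.606302)·e^{-i(-1)(0.1214)} = -0.471183-0.381562i

Re=-0.4712 Im=-0.3816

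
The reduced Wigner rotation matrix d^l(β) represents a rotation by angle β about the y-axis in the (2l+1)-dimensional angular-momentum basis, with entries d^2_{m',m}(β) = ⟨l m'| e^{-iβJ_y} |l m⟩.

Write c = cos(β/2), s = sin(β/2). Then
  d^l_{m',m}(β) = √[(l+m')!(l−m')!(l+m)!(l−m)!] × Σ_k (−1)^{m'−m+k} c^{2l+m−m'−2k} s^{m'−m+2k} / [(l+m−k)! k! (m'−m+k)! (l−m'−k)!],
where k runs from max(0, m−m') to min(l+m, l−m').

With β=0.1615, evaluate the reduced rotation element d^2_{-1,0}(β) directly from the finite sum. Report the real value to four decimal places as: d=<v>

d^2_{-1,0}(β=0.1615) via Wigner's sum:
With c≡cos(β/2)=0.996741 and s≡sin(β/2)=0.080662, N=[1·6·2·2]^{1/2}=4.898979
k∈{1,2} keeps every argument non-negative
  k=1: (−1)^0·4.8990/(2)·0.9967^3·0.0807^1 = +0.195656
  k=2: (−1)^1·4.8990/(2)·0.9967^1·0.0807^3 = -0.001281
d^2_{-1,0}(0.1615) = +0.195656 -0.001281 = +0.194375

d=0.1944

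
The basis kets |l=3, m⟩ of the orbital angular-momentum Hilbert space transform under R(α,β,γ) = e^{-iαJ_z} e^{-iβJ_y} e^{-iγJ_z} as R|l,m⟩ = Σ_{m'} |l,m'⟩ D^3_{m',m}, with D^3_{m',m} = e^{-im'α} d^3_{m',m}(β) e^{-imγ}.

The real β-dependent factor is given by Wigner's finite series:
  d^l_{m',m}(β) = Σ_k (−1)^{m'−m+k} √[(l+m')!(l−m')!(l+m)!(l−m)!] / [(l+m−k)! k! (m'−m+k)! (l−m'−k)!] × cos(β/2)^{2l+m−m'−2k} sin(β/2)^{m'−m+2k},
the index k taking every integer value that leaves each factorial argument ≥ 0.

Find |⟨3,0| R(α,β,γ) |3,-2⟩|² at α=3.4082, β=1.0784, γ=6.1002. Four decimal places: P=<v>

P=0.2527

First d^3_{0,-2}(β=1.0784), then the phase factors e^{-i(0)α} and e^{-i(-2)γ}:
Half-angle: c=0.858120, s=0.513450. N=√(6·6·1·120)=65.726707
k∈{0,1} keeps every argument non-negative
  k=0: (−1)^2·65.7267/(12)·0.8581^4·0.5134^2 = +0.782975
  k=1: (−1)^3·65.7267/(12)·0.8581^2·0.5134^4 = -0.280316
d^3_{0,-2}(1.0784) = +0.782975 -0.280316 = +0.502659
|D^3_{0,-2}|² = |d^3_{0,-2}(β)|² = (+0.502659)² = 0.252666 (the z-rotation phases have unit modulus)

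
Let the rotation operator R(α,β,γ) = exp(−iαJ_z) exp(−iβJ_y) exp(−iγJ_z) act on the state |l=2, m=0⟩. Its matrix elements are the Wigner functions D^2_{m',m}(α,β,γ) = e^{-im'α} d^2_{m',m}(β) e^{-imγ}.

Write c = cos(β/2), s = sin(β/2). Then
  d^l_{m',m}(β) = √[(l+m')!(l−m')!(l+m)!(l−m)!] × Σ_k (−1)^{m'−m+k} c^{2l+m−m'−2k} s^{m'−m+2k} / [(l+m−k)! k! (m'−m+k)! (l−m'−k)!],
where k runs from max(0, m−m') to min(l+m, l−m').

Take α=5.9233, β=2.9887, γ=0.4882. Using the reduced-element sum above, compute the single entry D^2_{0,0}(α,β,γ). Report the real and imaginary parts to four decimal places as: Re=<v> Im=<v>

Re=0.9652 Im=0.0000

First d^2_{0,0}(β=2.9887), then the phase factors e^{-i(0)α} and e^{-i(0)γ}:
c=cos(2.9887/2)=0.076372, s=sin(2.9887/2)=0.997079; N=√[2·2·2·2]=4.000000
The bounds max(0,m−m')=0 and min(l+m,l−m')=2 give 3 terms
  k=0: (−1)^0·4.0000/(4)·0.0764^4·0.9971^0 = +0.000034
  k=1: (−1)^1·4.0000/(1)·0.0764^2·0.9971^2 = -0.023195
  k=2: (−1)^2·4.0000/(4)·0.0764^0·0.9971^4 = +0.988369
d^2_{0,0}(2.9887) = +0.000034 -0.023195 +0.988369 = +0.965208
D = (+1.000000+0.000000i)·(+0.965208)·(+1.000000+0.000000i) = +0.965208+0.000000i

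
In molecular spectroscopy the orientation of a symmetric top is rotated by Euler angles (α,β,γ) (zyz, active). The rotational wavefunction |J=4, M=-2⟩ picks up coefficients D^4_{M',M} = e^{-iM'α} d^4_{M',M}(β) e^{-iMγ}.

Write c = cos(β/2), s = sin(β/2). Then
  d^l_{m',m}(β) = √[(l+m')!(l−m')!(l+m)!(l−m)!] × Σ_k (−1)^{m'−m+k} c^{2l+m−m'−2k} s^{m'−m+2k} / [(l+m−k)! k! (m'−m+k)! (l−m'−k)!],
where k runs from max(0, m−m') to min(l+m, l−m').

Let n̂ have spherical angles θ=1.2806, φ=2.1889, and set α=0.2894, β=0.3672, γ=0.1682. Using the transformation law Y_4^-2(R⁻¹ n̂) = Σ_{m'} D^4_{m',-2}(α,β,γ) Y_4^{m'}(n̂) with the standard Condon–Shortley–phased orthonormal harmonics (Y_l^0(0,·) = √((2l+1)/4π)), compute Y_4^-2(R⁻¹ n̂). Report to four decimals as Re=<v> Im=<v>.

Need the full column D^4_{m',-2} for m'=−4..4 at α=0.2894, β=0.3672, γ=0.1682.
cos(β/2)=0.983193, sin(β/2)=0.182570
d^4_{-4,-2}: single k=2 term ⇒ +0.159320;  D = +0.012223+0.158851i
d^4_{-3,-2}: k∈[1..2] ⇒ +0.606687 -0.062758 = +0.543929;  D = +0.194763+0.507865i
d^4_{-2,-2}: k∈[0..2] ⇒ +0.873192 -0.361305 +0.015573 = +0.527460;  D = +0.321556+0.418109i
d^4_{-1,-2}: k∈[0..2] ⇒ -0.687919 +0.118601 -0.002726 = -0.572044;  D = -0.463638-0.335072i
d^4_{0,-2}: k∈[0..2] ⇒ +0.285636 -0.026264 +0.000340 = +0.259712;  D = +0.245155+0.085728i
d^4_{1,-2}: k∈[0..2] ⇒ -0.079068 +0.004090 -0.000028 = -0.075006;  D = -0.074923-0.003524i
d^4_{2,-2}: k∈[0..2] ⇒ +0.015573 -0.000430 +0.000001 = +0.015144;  D = +0.014702-0.003635i
d^4_{3,-2}: k∈[0..1] ⇒ -0.002164 +0.000025 = -0.002139;  D = -0.001844+0.001085i
d^4_{4,-2}: single k=0 term ⇒ +0.000189;  D = +0.000129-0.000139i
Y_4^{m'}(θ=1.2806,φ=2.1889) and Σ D·Y over m':
  (+0.0122+0.1589i)·(-0.2926-0.2314i)  (+0.1948+0.5079i)·(+0.3025-0.0881i)  (+0.3216+0.4181i)·(+0.0431-0.1238i)  (-0.4636-0.3351i)·(+0.1824+0.2565i)  (+0.2452+0.0857i)·(+0.0823+0.0000i)  (-0.0749-0.0035i)·(-0.1824+0.2565i)  (+0.0147-0.0036i)·(+0.0431+0.1238i)  (-0.0018+0.0011i)·(-0.3025-0.0881i)  (+0.0001-0.0001i)·(-0.2926+0.2314i)
Y_4^-2(R⁻¹ n̂) = +0.240355-0.124678i

Re=0.2404 Im=-0.1247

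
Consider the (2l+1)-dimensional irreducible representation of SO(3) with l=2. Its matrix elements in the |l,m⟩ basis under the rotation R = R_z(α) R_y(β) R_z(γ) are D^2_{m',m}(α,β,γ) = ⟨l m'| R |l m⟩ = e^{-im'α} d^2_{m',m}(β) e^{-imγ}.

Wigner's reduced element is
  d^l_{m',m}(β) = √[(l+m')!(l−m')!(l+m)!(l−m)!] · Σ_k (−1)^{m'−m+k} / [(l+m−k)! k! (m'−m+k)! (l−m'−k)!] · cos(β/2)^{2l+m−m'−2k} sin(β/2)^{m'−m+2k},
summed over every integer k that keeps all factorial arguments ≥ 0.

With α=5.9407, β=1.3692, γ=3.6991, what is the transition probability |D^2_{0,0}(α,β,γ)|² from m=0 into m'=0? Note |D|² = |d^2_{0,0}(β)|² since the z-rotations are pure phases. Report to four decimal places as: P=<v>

Split into d^2_{0,0}(β=1.3692) × two z-phases.
c=cos(1.3692/2)=0.774672, s=sin(1.3692/2)=0.632363; N=√[2·2·2·2]=4.000000
The bounds max(0,m−m')=0 and min(l+m,l−m')=2 give 3 terms
  k=0: (−1)^0·4.0000/(4)·0.7747^4·0.6324^0 = +0.360140
  k=1: (−1)^1·4.0000/(1)·0.7747^2·0.6324^2 = -0.959907
  k=2: (−1)^2·4.0000/(4)·0.7747^0·0.6324^4 = +0.159907
d^2_{0,0}(1.3692) = +0.360140 -0.959907 +0.159907 = -0.439860
|D^2_{0,0}|² = |d^2_{0,0}(β)|² = (-0.439860)² = 0.193477 (the z-rotation phases have unit modulus)

P=0.1935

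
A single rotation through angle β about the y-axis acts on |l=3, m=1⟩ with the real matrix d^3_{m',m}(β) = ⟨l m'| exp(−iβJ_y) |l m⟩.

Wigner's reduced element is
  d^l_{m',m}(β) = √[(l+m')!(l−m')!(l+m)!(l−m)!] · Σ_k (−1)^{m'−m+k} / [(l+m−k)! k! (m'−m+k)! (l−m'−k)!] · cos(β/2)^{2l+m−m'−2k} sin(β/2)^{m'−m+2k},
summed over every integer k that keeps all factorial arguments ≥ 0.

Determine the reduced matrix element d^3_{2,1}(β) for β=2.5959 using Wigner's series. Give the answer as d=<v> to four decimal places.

d^3_{2,1}(β=2.5959) via Wigner's sum:
Half-angle: c=0.269474, s=0.963008. N=√(120·1·24·2)=75.894664
The bounds max(0,m−m')=0 and min(l+m,l−m')=1 give 2 terms
  k=0: (−1)^1·75.8947/(24)·0.2695^5·0.9630^1 = -0.004327
  k=1: (−1)^2·75.8947/(12)·0.2695^3·0.9630^3 = +0.110527
d^3_{2,1}(2.5959) = -0.004327 +0.110527 = +0.106200

d=0.1062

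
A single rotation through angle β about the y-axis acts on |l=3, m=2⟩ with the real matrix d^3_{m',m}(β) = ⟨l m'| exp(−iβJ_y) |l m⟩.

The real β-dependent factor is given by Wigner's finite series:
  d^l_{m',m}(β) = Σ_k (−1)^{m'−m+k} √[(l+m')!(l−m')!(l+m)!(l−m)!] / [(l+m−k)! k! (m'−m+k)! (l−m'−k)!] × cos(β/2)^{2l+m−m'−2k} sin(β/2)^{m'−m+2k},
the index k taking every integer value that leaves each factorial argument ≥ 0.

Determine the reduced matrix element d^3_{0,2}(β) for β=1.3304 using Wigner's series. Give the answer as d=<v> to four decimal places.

d^3_{0,2}(β=1.3304) via Wigner's sum:
c=cos(1.3304/2)=0.786793, s=sin(1.3304/2)=0.617217; N=√[6·6·120·1]=65.726707
k: max(0,(2)−(0))=2 … min(3+(2),3−(0))=3
  k=2: (−1)^0·65.7267/(12)·0.7868^4·0.6172^2 = +0.799610
  k=3: (−1)^1·65.7267/(12)·0.7868^2·0.6172^4 = -0.492076
d^3_{0,2}(1.3304) = +0.799610 -0.492076 = +0.307534

d=0.3075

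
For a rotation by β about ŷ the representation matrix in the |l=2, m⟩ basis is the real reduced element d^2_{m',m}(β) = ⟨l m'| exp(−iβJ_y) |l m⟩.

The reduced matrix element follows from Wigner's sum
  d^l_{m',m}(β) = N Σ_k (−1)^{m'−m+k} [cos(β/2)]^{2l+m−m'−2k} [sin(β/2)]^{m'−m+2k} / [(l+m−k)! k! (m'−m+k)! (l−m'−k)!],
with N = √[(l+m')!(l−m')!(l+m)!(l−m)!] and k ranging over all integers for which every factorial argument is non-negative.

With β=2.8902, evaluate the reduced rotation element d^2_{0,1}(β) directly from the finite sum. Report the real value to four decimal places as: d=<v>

d=-0.2951

d^2_{0,1}(β=2.8902) via Wigner's sum:
With c≡cos(β/2)=0.125366 and s≡sin(β/2)=0.992111, N=[2·2·6·1]^{1/2}=4.898979
The bounds max(0,m−m')=1 and min(l+m,l−m')=2 give 2 terms
  k=1: (−1)^0·4.8990/(2)·0.1254^3·0.9921^1 = +0.004788
  k=2: (−1)^1·4.8990/(2)·0.1254^1·0.9921^3 = -0.299871
d^2_{0,1}(2.8902) = +0.004788 -0.299871 = -0.295083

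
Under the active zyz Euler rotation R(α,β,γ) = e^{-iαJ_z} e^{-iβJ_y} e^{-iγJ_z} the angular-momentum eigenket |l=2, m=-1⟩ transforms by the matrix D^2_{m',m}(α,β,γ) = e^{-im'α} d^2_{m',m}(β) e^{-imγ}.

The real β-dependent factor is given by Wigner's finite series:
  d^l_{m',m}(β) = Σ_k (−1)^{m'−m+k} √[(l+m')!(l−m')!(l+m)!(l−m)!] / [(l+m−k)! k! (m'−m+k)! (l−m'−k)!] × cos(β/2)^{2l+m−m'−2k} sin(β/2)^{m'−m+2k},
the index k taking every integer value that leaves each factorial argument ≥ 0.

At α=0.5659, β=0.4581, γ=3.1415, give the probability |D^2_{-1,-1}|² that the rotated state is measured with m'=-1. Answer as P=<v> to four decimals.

D^2_{-1,-1}(0.5659,0.4581,3.1415) = e^{-i·-1·0.5659}·d^2_{-1,-1}(0.4581)·e^{-i·-1·3.1415}. Compute d first:
Half-angle: c=0.973883, s=0.227052. N=√(1·6·1·6)=6.000000
k: max(0,(-1)−(-1))=0 … min(2+(-1),2−(-1))=1
  k=0: (−1)^0·6.0000/(6)·0.9739^4·0.2271^0 = +0.899552
  k=1: (−1)^1·6.0000/(2)·0.9739^2·0.2271^2 = -0.146685
d^2_{-1,-1}(0.4581) = +0.899552 -0.146685 = +0.752867
|D^2_{-1,-1}|² = |d^2_{-1,-1}(β)|² = (+0.752867)² = 0.566808 (the z-rotation phases have unit modulus)

P=0.5668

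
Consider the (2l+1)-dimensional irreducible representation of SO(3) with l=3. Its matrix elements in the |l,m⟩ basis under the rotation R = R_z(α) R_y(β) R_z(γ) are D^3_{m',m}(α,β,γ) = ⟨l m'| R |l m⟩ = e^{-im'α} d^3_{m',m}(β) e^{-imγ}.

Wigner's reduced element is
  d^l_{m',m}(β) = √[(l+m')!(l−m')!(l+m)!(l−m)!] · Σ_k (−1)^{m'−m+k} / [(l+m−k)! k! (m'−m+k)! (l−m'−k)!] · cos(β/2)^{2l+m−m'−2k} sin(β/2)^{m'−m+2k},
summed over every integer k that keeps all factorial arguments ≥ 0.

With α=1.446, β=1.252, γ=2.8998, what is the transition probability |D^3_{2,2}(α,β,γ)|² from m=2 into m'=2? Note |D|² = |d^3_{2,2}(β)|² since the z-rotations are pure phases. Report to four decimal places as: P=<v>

First d^3_{2,2}(β=1.252), then the phase factors e^{-i(2)α} and e^{-i(2)γ}:
Half-angle: c=0.810378, s=0.585908. N=√(120·1·120·1)=120.000000
k: max(0,(2)−(2))=0 … min(3+(2),3−(2))=1
  k=0: (−1)^0·120.0000/(120)·0.8104^6·0.5859^0 = +0.283220
  k=1: (−1)^1·120.0000/(24)·0.8104^4·0.5859^2 = -0.740250
d^3_{2,2}(1.252) = +0.283220 -0.740250 = -0.457030
|D^3_{2,2}|² = |d^3_{2,2}(β)|² = (-0.457030)² = 0.208876 (the z-rotation phases have unit modulus)

P=0.2089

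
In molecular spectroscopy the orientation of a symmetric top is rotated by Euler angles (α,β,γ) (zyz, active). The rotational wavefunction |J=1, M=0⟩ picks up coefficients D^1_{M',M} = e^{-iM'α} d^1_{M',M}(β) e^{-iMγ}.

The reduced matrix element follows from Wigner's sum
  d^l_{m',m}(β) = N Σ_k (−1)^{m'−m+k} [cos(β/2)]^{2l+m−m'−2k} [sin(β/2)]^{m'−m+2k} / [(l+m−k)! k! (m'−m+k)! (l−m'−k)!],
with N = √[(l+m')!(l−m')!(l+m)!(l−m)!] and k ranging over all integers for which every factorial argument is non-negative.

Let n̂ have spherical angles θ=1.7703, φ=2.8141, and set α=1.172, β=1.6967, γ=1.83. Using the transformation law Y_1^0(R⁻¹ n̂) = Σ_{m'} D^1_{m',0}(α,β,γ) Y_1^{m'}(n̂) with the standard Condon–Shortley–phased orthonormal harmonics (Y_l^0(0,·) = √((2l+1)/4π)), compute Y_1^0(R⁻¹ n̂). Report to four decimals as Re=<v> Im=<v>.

Need the full column D^1_{m',0} for m'=−1..1 at α=1.172, β=1.6967, γ=1.83.
cos(β/2)=0.661222, sin(β/2)=0.750190
d^1_{-1,0}: single k=1 term ⇒ +0.701510;  D = +0.272403+0.646462i
d^1_{0,0}: k∈[0..1] ⇒ +0.437214 -0.562786 = -0.125571;  D = -0.125571+0.000000i
d^1_{1,0}: single k=0 term ⇒ -0.701510;  D = -0.272403+0.646462i
Y_1^{m'}(θ=1.7703,φ=2.8141) and Σ D·Y over m':
  (+0.2724+0.6465i)·(-0.3206-0.1089i)  (-0.1256+0.0000i)·(-0.0968+0.0000i)  (-0.2724+0.6465i)·(+0.3206-0.1089i)
Y_1^0(R⁻¹ n̂) = -0.021690+0.000000i

Re=-0.0217 Im=0.0000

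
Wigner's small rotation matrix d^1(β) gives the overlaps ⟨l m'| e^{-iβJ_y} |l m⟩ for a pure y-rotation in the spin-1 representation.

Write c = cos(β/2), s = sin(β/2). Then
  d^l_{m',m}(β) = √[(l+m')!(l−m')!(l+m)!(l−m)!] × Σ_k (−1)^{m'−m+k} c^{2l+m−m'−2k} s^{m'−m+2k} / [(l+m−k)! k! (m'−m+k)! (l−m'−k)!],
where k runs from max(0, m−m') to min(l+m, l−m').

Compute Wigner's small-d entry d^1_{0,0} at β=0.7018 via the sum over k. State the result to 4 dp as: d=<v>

d=0.7637

d^1_{0,0}(β=0.7018) via Wigner's sum:
With c≡cos(β/2)=0.939064 and s≡sin(β/2)=0.343743, N=[1·1·1·1]^{1/2}=1.000000
The bounds max(0,m−m')=0 and min(l+m,l−m')=1 give 2 terms
  k=0: (−1)^0·1.0000/(1)·0.9391^2·0.3437^0 = +0.881841
  k=1: (−1)^1·1.0000/(1)·0.9391^0·0.3437^2 = -0.118159
d^1_{0,0}(0.7018) = +0.881841 -0.118159 = +0.763681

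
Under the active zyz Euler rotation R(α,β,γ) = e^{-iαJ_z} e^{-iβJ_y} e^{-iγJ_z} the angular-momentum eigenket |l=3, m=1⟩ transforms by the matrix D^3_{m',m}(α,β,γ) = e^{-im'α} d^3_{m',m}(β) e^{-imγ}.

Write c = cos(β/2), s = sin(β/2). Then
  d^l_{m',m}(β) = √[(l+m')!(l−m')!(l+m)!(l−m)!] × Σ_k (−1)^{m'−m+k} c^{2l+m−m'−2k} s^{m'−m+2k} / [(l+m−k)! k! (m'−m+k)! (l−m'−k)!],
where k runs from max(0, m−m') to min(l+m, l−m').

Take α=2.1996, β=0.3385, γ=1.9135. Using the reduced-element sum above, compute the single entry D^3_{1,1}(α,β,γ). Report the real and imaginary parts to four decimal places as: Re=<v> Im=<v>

Split into d^3_{1,1}(β=0.3385) × two z-phases.
Half-angle: c=0.985711, s=0.168443. N=√(24·2·24·2)=48.000000
Admissible k: 0..2 (factorial args all ≥0)
  k=0: (−1)^0·48.0000/(48)·0.9857^6·0.1684^0 = +0.917273
  k=1: (−1)^1·48.0000/(6)·0.9857^4·0.1684^2 = -0.214287
  k=2: (−1)^2·48.0000/(8)·0.9857^2·0.1684^4 = +0.004693
d^3_{1,1}(0.3385) = +0.917273 -0.214287 +0.004693 = +0.707679
Phases: e^{-i·(1)·2.1996}=-0.588178-0.808732i, e^{-i·(1)·1.9135}=-0.336035-0.941850i ⇒ D=-0.399170+0.584357i

Re=-0.3992 Im=0.5844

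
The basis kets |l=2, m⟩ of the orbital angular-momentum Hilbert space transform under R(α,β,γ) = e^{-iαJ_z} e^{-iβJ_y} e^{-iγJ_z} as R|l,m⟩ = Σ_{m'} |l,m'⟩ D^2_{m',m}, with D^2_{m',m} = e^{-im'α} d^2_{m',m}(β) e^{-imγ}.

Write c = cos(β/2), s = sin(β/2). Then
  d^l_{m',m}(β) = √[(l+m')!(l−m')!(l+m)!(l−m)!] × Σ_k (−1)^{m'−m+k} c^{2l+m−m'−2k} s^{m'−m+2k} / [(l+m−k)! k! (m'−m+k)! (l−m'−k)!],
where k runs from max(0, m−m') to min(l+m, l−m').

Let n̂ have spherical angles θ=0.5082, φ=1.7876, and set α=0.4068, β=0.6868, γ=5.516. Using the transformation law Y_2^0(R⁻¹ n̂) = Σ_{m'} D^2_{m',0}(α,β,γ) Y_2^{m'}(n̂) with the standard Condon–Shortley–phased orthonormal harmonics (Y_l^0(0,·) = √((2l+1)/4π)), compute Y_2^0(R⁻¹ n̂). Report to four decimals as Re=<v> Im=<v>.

Re=0.1941 Im=0.0000

Need the full column D^2_{m',0} for m'=−2..2 at α=0.4068, β=0.6868, γ=5.516.
cos(β/2)=0.941615, sin(β/2)=0.336691
d^2_{-2,0}: single k=2 term ⇒ +0.246198;  D = +0.169110+0.178928i
d^2_{-1,0}: k∈[1..2] ⇒ +0.688537 -0.088032 = +0.600504;  D = +0.551498+0.237603i
d^2_{0,0}: k∈[0..2] ⇒ +0.786130 -0.402040 +0.012851 = +0.396941;  D = +0.396941+0.000000i
d^2_{1,0}: k∈[0..1] ⇒ -0.688537 +0.088032 = -0.600504;  D = -0.551498+0.237603i
d^2_{2,0}: single k=0 term ⇒ +0.246198;  D = +0.169110-0.178928i
Y_2^{m'}(θ=0.5082,φ=1.7876) and Σ D·Y over m':
  (+0.1691+0.1789i)·(-0.0830+0.0384i)  (+0.5515+0.2376i)·(-0.0706-0.3207i)  (+0.3969+0.0000i)·(+0.4067+0.0000i)  (-0.5515+0.2376i)·(+0.0706-0.3207i)  (+0.1691-0.1789i)·(-0.0830-0.0384i)
Y_2^0(R⁻¹ n̂) = +0.194120-0.000000i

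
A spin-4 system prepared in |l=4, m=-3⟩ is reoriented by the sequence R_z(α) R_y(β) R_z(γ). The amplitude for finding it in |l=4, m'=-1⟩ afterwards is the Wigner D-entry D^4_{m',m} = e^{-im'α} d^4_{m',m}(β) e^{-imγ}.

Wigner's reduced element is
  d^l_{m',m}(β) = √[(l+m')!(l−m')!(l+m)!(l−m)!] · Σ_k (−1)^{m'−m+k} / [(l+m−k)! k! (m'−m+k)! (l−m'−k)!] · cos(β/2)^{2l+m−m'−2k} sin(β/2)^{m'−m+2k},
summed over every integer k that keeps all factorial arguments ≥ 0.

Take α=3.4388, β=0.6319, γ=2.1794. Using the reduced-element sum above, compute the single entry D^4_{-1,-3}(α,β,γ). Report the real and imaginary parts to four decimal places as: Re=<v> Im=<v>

D^4_{-1,-3}(3.4388,0.6319,2.1794) = e^{-i·-1·3.4388}·d^4_{-1,-3}(0.6319)·e^{-i·-3·2.1794}. Compute d first:
c=cos(0.6319/2)=0.950502, s=sin(0.6319/2)=0.310720; N=√[6·120·1·5040]=1904.940944
The bounds max(0,m−m')=0 and min(l+m,l−m')=1 give 2 terms
  k=0: (−1)^2·1904.9409/(240)·0.9505^6·0.3107^2 = +0.565099
  k=1: (−1)^3·1904.9409/(144)·0.9505^4·0.3107^4 = -0.100648
d^4_{-1,-3}(0.6319) = +0.565099 -0.100648 = +0.464451
Phases: e^{-i·(-1)·3.4388}=-0.956158-0.292851i, e^{-i·(-3)·2.1794}=+0.967660+0.252260i ⇒ D=-0.395416-0.243642i

Re=-0.3954 Im=-0.2436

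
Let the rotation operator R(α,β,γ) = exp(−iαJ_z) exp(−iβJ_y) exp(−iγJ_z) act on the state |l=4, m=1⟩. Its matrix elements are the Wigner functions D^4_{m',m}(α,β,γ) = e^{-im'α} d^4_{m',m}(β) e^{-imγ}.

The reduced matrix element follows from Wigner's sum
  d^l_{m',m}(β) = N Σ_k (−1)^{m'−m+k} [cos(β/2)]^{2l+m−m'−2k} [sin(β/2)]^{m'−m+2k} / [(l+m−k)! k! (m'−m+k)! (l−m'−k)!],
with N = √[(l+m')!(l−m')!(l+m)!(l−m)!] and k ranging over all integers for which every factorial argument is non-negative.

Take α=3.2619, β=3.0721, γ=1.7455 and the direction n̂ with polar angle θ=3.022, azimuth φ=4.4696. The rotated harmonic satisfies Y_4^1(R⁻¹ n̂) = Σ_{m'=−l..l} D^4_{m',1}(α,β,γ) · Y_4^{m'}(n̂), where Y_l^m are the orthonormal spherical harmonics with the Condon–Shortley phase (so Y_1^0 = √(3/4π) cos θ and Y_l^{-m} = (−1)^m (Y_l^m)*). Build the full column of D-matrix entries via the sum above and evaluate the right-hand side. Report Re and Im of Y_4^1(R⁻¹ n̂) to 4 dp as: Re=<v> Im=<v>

Need the full column D^4_{m',1} for m'=−4..4 at α=3.2619, β=3.0721, γ=1.7455.
cos(β/2)=0.034739, sin(β/2)=0.999396
d^4_{-4,1}: single k=5 term ⇒ +0.000313;  D = +0.000094-0.000298i
d^4_{-3,1}: k∈[4..5] ⇒ +0.000019 -0.009544 = -0.009525;  D = +0.001763-0.009360i
d^4_{-2,1}: k∈[3..5] ⇒ +0.000001 -0.000887 +0.146765 = +0.145879;  D = +0.009608-0.145562i
d^4_{-1,1}: k∈[2..5] ⇒ +0.000000 -0.000044 +0.018037 -0.995181 = -0.977188;  D = -0.053129-0.975743i
d^4_{0,1}: k∈[1..4] ⇒ +0.000000 -0.000001 +0.001122 -0.154704 = -0.153584;  D = +0.026695+0.151246i
d^4_{1,1}: k∈[0..3] ⇒ +0.000000 -0.000000 +0.000044 -0.012025 = -0.011981;  D = -0.003483-0.011463i
d^4_{2,1}: k∈[0..2] ⇒ -0.000000 +0.000001 -0.000591 = -0.000590;  D = +0.000238+0.000540i
d^4_{3,1}: k∈[0..1] ⇒ +0.000000 -0.000019 = -0.000019;  D = -0.000010-0.000017i
d^4_{4,1}: single k=0 term ⇒ -0.000000;  D = +0.000000+0.000000i
Y_4^{m'}(θ=3.022,φ=4.4696) and Σ D·Y over m':
  (+0.0001-0.0003i)·(+0.0001+0.0001i)  (+0.0018-0.0094i)·(-0.0014+0.0016i)  (+0.0096-0.1456i)·(-0.0248-0.0131i)  (-0.0531-0.9757i)·(+0.0525-0.2122i)  (+0.0267+0.1512i)·(+0.7868+0.0000i)  (-0.0035-0.0115i)·(-0.0525-0.2122i)  (+0.0002+0.0005i)·(-0.0248+0.0131i)  (-0.0000-0.0000i)·(+0.0014+0.0016i)  (+0.0000+0.0000i)·(+0.0001-0.0001i)
Y_4^1(R⁻¹ n̂) = -0.193204+0.083838i

Re=-0.1932 Im=0.0838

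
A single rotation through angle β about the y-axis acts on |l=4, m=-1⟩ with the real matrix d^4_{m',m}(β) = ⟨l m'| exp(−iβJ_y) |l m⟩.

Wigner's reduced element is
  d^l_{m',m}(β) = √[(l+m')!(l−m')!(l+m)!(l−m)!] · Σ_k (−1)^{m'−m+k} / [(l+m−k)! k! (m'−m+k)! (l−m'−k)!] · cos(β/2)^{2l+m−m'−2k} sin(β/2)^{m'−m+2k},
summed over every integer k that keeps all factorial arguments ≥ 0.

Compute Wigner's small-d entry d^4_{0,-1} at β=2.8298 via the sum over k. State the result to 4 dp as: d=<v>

d=0.5454

d^4_{0,-1}(β=2.8298) via Wigner's sum:
With c≡cos(β/2)=0.155266 and s≡sin(β/2)=0.987873, N=[24·24·6·120]^{1/2}=643.987578
k: max(0,(-1)−(0))=0 … min(4+(-1),4−(0))=3
  k=0: (−1)^1·643.9876/(144)·0.1553^7·0.9879^1 = -0.000010
  k=1: (−1)^2·643.9876/(24)·0.1553^5·0.9879^3 = +0.002334
  k=2: (−1)^3·643.9876/(24)·0.1553^3·0.9879^5 = -0.094492
  k=3: (−1)^4·643.9876/(144)·0.1553^1·0.9879^7 = +0.637525
d^4_{0,-1}(2.8298) = -0.000010 +0.002334 -0.094492 +0.637525 = +0.545357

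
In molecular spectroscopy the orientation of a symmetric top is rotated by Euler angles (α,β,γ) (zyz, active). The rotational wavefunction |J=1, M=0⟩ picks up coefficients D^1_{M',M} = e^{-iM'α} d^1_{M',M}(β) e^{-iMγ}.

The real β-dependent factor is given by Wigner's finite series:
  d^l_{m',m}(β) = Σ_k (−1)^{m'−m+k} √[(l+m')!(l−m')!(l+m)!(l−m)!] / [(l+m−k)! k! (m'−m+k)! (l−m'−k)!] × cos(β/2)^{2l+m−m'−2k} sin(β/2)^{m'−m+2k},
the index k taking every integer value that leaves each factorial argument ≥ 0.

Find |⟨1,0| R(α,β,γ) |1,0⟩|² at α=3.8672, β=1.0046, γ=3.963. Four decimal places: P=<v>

First d^1_{0,0}(β=1.0046), then the phase factors e^{-i(0)α} and e^{-i(0)γ}:
c=cos(1.0046/2)=0.876478, s=sin(1.0046/2)=0.481443; N=√[1·1·1·1]=1.000000
Admissible k: 0..1 (factorial args all ≥0)
  k=0: (−1)^0·1.0000/(1)·0.8765^2·0.4814^0 = +0.768213
  k=1: (−1)^1·1.0000/(1)·0.8765^0·0.4814^2 = -0.231787
d^1_{0,0}(1.0046) = +0.768213 -0.231787 = +0.536426
|D^1_{0,0}|² = |d^1_{0,0}(β)|² = (+0.536426)² = 0.287753 (the z-rotation phases have unit modulus)

P=0.2878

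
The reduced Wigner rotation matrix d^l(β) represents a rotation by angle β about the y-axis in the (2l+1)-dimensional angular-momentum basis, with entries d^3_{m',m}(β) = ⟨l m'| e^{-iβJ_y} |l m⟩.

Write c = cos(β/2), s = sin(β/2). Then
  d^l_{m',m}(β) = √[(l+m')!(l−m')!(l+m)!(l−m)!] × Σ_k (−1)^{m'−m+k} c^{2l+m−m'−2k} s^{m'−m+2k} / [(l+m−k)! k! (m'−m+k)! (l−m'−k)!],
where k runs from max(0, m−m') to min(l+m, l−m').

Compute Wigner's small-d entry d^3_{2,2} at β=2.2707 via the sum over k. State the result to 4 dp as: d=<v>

d=-0.1245

d^3_{2,2}(β=2.2707) via Wigner's sum:
Half-angle: c=0.421815, s=0.906682. N=√(120·1·120·1)=120.000000
k: max(0,(2)−(2))=0 … min(3+(2),3−(2))=1
  k=0: (−1)^0·120.0000/(120)·0.4218^6·0.9067^0 = +0.005633
  k=1: (−1)^1·120.0000/(24)·0.4218^4·0.9067^2 = -0.130127
d^3_{2,2}(2.2707) = +0.005633 -0.130127 = -0.124494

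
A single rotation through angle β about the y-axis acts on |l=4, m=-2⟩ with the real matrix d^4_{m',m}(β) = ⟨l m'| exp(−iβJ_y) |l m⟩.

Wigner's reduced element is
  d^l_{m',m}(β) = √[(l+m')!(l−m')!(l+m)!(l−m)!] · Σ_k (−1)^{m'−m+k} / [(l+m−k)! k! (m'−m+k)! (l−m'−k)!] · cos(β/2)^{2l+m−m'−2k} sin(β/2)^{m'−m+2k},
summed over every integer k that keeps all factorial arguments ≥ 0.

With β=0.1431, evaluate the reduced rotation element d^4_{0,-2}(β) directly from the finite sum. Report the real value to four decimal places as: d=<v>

d^4_{0,-2}(β=0.1431) via Wigner's sum:
With c≡cos(β/2)=0.997441 and s≡sin(β/2)=0.071489, N=[24·24·2·720]^{1/2}=910.735966
k: max(0,(-2)−(0))=0 … min(4+(-2),4−(0))=2
  k=0: (−1)^2·910.7360/(96)·0.9974^6·0.0715^2 = +0.047745
  k=1: (−1)^3·910.7360/(36)·0.9974^4·0.0715^4 = -0.000654
  k=2: (−1)^4·910.7360/(96)·0.9974^2·0.0715^6 = +0.000001
d^4_{0,-2}(0.1431) = +0.047745 -0.000654 +0.000001 = +0.047092

d=0.0471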